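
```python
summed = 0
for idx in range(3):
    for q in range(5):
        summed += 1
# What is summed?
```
Trace:
  summed=0
  summed=1, idx=0, q=0
  summed=2, idx=0, q=1
  summed=3, idx=0, q=2
  summed=4, idx=0, q=3
  summed=5, idx=0, q=4
  summed=6, idx=1, q=0
  summed=7, idx=1, q=1
  summed=8, idx=1, q=2
  summed=9, idx=1, q=3
  summed=10, idx=1, q=4
  summed=11, idx=2, q=0
  summed=12, idx=2, q=1
  summed=13, idx=2, q=2
  summed=14, idx=2, q=3
  summed=15, idx=2, q=4

Final answer: 15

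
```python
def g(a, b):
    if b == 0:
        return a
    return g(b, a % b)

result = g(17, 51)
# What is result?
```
Call trace:
g(a=17, b=51)
  g(a=51, b=17)
    g(a=17, b=0)
    -> return 17
  -> return 17
-> return 17

Final answer: 17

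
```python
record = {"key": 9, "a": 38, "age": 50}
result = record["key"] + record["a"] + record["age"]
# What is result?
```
Trace:
  record={'key': 9, 'a': 38, 'age': 50}
  record={'key': 9, 'a': 38, 'age': 50}, result=97

Final answer: 97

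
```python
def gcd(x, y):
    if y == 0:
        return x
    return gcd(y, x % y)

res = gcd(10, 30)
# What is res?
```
Call trace:
gcd(x=10, y=30)
  gcd(x=30, y=10)
    gcd(x=10, y=0)
    -> return 10
  -> return 10
-> return 10

Final answer: 10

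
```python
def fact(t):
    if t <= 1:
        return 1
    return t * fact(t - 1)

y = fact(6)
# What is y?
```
Call trace:
fact(t=6)
  fact(t=5)
    fact(t=4)
      fact(t=3)
        fact(t=2)
          fact(t=1)
          -> return 1
        -> return 2
      -> return 6
    -> return 24
  -> return 120
-> return 720

Final answer: 720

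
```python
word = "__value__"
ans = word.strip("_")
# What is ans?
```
Trace:
  word='__value__'
  word='__value__', ans='value'

Final answer: 'value'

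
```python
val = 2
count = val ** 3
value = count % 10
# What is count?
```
Trace:
  val=2
  val=2, count=8
  val=2, count=8, value=8

Final answer: 8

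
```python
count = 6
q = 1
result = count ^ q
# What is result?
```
Trace:
  count=6
  count=6, q=1
  count=6, q=1, result=7

Final answer: 7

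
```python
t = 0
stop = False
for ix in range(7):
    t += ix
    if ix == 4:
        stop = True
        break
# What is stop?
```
Trace:
  t=0
  t=0, stop=False
  t=0, stop=False, ix=0
  t=1, stop=False, ix=1
  t=3, stop=False, ix=2
  t=6, stop=False, ix=3
  t=10, stop=True, ix=4

Final answer: True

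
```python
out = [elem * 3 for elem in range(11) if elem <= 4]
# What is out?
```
Trace:
  elem=0
  elem=1
  elem=2
  elem=3
  elem=4
  elem=5
  elem=6
  elem=7
  elem=8
  elem=9
  elem=10
  out=[0, 3, 6, 9, 12]

Final answer: [0, 3, 6, 9, 12]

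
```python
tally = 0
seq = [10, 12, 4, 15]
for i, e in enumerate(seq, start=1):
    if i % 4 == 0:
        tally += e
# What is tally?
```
Trace:
  tally=0
  tally=0, i=1, e=10
  tally=0, i=2, e=12
  tally=0, i=3, e=4
  tally=15, i=4, e=15

Final answer: 15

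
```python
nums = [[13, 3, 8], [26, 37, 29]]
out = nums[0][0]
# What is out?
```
Trace:
  nums=[[13, 3, 8], [26, 37, 29]]
  nums=[[13, 3, 8], [26, 37, 29]], out=13

Final answer: 13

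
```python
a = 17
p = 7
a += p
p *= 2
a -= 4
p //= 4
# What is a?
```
Trace:
  a=17
  a=17, p=7
  a=24, p=7
  a=24, p=14
  a=20, p=14
  a=20, p=3

Final answer: 20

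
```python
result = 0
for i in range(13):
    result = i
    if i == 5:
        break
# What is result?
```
Trace:
  result=0
  result=0, i=0
  result=1, i=1
  result=2, i=2
  result=3, i=3
  result=4, i=4
  result=5, i=5

Final answer: 5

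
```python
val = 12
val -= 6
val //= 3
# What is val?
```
Trace:
  val=12
  val=6
  val=2

Final answer: 2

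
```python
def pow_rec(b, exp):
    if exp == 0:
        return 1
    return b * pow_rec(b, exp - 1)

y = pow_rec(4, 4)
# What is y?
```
Call trace:
pow_rec(b=4, exp=4)
  pow_rec(b=4, exp=3)
    pow_rec(b=4, exp=2)
      pow_rec(b=4, exp=1)
        pow_rec(b=4, exp=0)
        -> return 1
      -> return 4
    -> return 16
  -> return 64
-> return 256

Final answer: 256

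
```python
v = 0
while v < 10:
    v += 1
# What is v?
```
Trace:
  v=0
  v=1
  v=2
  v=3
  v=4
  v=5
  v=6
  v=7
  v=8
  v=9
  v=10

Final answer: 10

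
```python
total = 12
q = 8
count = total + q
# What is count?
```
Trace:
  total=12
  total=12, q=8
  total=12, q=8, count=20

Final answer: 20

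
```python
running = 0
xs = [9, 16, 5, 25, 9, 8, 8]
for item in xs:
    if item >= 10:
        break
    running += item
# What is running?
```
Trace:
  running=0
  running=9, item=9
  running=9, item=16

Final answer: 9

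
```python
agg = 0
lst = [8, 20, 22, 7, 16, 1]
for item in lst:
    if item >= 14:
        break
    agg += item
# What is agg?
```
Trace:
  agg=0
  agg=8, item=8
  agg=8, item=20

Final answer: 8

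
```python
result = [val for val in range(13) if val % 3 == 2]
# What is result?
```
Trace:
  val=0
  val=1
  val=2
  val=3
  val=4
  val=5
  val=6
  val=7
  val=8
  val=9
  val=10
  val=11
  val=12
  result=[2, 5, 8, 11]

Final answer: [2, 5, 8, 11]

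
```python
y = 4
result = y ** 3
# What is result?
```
Trace:
  y=4
  y=4, result=64

Final answer: 64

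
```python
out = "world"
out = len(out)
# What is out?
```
Trace:
  out='world'
  out=5

Final answer: 5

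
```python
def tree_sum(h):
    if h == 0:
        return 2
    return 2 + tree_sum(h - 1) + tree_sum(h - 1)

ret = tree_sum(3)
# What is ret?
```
Call trace (a repeated sub-call is expanded the first time; later identical calls just restate its return value):
tree_sum(h=3)
  tree_sum(h=2)
    tree_sum(h=1)
      tree_sum(h=0)
      -> return 2
      tree_sum(h=0)
      -> return 2
    -> return 6
    tree_sum(h=1) -> return 6  (same call as traced above)
  -> return 14
  tree_sum(h=2) -> return 14  (same call as traced above)
-> return 30

Final answer: 30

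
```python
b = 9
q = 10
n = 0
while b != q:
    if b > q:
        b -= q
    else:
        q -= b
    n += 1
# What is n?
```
Trace:
  b=9
  b=9, q=10
  b=9, q=10, n=0
  b=9, q=1, n=1
  b=8, q=1, n=2
  b=7, q=1, n=3
  b=6, q=1, n=4
  b=5, q=1, n=5
  b=4, q=1, n=6
  b=3, q=1, n=7
  b=2, q=1, n=8
  b=1, q=1, n=9

Final answer: 9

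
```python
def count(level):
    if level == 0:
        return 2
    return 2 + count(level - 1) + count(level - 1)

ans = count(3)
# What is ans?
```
Call trace (a repeated sub-call is expanded the first time; later identical calls just restate its return value):
count(level=3)
  count(level=2)
    count(level=1)
      count(level=0)
      -> return 2
      count(level=0)
      -> return 2
    -> return 6
    count(level=1) -> return 6  (same call as traced above)
  -> return 14
  count(level=2) -> return 14  (same call as traced above)
-> return 30

Final answer: 30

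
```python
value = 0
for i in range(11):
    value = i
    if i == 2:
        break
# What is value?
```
Trace:
  value=0
  value=0, i=0
  value=1, i=1
  value=2, i=2

Final answer: 2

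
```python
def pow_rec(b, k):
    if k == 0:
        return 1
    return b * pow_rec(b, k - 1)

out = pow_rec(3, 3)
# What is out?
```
Call trace:
pow_rec(b=3, k=3)
  pow_rec(b=3, k=2)
    pow_rec(b=3, k=1)
      pow_rec(b=3, k=0)
      -> return 1
    -> return 3
  -> return 9
-> return 27

Final answer: 27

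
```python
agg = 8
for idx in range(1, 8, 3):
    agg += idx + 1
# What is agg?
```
Trace:
  agg=8
  agg=10, idx=1
  agg=15, idx=4
  agg=23, idx=7

Final answer: 23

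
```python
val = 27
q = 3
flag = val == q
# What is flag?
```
Trace:
  val=27
  val=27, q=3
  val=27, q=3, flag=False

Final answer: False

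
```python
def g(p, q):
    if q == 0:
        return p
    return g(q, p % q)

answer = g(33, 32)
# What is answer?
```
Call trace:
g(p=33, q=32)
  g(p=32, q=1)
    g(p=1, q=0)
    -> return 1
  -> return 1
-> return 1

Final answer: 1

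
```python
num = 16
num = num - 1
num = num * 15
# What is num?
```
Trace:
  num=16
  num=15
  num=225

Final answer: 225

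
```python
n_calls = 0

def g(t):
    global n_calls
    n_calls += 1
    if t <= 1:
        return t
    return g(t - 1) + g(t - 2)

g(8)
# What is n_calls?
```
Call trace (a repeated sub-call is expanded the first time; later identical calls just restate its return value):
g(t=8)
  g(t=7)
    g(t=6)
      g(t=5)
        g(t=4)
          g(t=3)
            g(t=2)
              g(t=1)
              -> return 1
              g(t=0)
              -> return 0
            -> return 1
            g(t=1)
            -> return 1
          -> return 2
          g(t=2) -> return 1  (same call as traced above)
        -> return 3
        g(t=3) -> return 2  (same call as traced above)
      -> return 5
      g(t=4) -> return 3  (same call as traced above)
    -> return 8
    g(t=5) -> return 5  (same call as traced above)
  -> return 13
  g(t=6) -> return 8  (same call as traced above)
-> return 21

n_calls is incremented once per call, so count the calls in each subtree. Let C(t) = number of calls made by g(t).
C(0) = C(1) = 1 (base case, no recursion); C(t) = 1 + C(t - 1) + C(t - 2) otherwise.
C(2) = 1 + C(1) + C(0) = 1 + 1 + 1 = 3
C(3) = 1 + C(2) + C(1) = 1 + 3 + 1 = 5
C(4) = 1 + C(3) + C(2) = 1 + 5 + 3 = 9
C(5) = 1 + C(4) + C(3) = 1 + 9 + 5 = 15
C(6) = 1 + C(5) + C(4) = 1 + 15 + 9 = 25
C(7) = 1 + C(6) + C(5) = 1 + 25 + 15 = 41
C(8) = 1 + C(7) + C(6) = 1 + 41 + 25 = 67
n_calls = C(8) = 67

Final answer: 67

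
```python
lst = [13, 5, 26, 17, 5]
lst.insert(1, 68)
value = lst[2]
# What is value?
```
Trace:
  lst=[13, 5, 26, 17, 5]
  lst=[13, 68, 5, 26, 17, 5]
  lst=[13, 68, 5, 26, 17, 5], value=5

Final answer: 5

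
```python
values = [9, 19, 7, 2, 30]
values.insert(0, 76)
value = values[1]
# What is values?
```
Trace:
  values=[9, 19, 7, 2, 30]
  values=[76, 9, 19, 7, 2, 30]
  values=[76, 9, 19, 7, 2, 30], value=9

Final answer: [76, 9, 19, 7, 2, 30]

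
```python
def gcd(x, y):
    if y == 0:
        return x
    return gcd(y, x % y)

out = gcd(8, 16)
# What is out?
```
Call trace:
gcd(x=8, y=16)
  gcd(x=16, y=8)
    gcd(x=8, y=0)
    -> return 8
  -> return 8
-> return 8

Final answer: 8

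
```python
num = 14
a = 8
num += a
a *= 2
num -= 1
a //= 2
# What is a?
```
Trace:
  num=14
  num=14, a=8
  num=22, a=8
  num=22, a=16
  num=21, a=16
  num=21, a=8

Final answer: 8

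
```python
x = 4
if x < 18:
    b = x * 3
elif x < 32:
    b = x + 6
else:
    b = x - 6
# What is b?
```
Trace:
  x=4
  x=4, b=12

Final answer: 12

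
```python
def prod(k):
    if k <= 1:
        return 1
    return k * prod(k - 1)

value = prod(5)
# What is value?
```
Call trace:
prod(k=5)
  prod(k=4)
    prod(k=3)
      prod(k=2)
        prod(k=1)
        -> return 1
      -> return 2
    -> return 6
  -> return 24
-> return 120

Final answer: 120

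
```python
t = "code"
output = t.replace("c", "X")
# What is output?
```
Trace:
  t='code'
  t='code', output='Xode'

Final answer: 'Xode'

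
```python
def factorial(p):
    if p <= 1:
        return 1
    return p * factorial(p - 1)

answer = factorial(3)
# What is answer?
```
Call trace:
factorial(p=3)
  factorial(p=2)
    factorial(p=1)
    -> return 1
  -> return 2
-> return 6

Final answer: 6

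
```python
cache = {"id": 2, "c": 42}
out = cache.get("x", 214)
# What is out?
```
Trace:
  cache={'id': 2, 'c': 42}
  cache={'id': 2, 'c': 42}, out=214

Final answer: 214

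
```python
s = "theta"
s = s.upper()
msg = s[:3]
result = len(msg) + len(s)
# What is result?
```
Trace:
  s='theta'
  s='THETA'
  s='THETA', msg='THE'
  s='THETA', msg='THE', result=8

Final answer: 8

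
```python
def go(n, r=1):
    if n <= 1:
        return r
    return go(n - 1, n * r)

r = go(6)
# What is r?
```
Call trace:
go(n=6, r=1)
  go(n=5, r=6)
    go(n=4, r=30)
      go(n=3, r=120)
        go(n=2, r=360)
          go(n=1, r=720)
          -> return 720
        -> return 720
      -> return 720
    -> return 720
  -> return 720
-> return 720

Final answer: 720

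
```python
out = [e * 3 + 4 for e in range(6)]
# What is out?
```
Trace:
  e=0
  e=1
  e=2
  e=3
  e=4
  e=5
  out=[4, 7, 10, 13, 16, 19]

Final answer: [4, 7, 10, 13, 16, 19]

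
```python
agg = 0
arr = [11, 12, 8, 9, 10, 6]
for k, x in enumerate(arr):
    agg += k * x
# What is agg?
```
Trace:
  agg=0
  agg=0, k=0, x=11
  agg=12, k=1, x=12
  agg=28, k=2, x=8
  agg=55, k=3, x=9
  agg=95, k=4, x=10
  agg=125, k=5, x=6

Final answer: 125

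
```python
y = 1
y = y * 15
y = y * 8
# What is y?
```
Trace:
  y=1
  y=15
  y=120

Final answer: 120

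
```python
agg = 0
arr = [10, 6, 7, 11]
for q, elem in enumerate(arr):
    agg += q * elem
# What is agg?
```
Trace:
  agg=0
  agg=0, q=0, elem=10
  agg=6, q=1, elem=6
  agg=20, q=2, elem=7
  agg=53, q=3, elem=11

Final answer: 53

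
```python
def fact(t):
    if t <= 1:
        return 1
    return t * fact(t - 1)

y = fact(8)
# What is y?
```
Call trace:
fact(t=8)
  fact(t=7)
    fact(t=6)
      fact(t=5)
        fact(t=4)
          fact(t=3)
            fact(t=2)
              fact(t=1)
              -> return 1
            -> return 2
          -> return 6
        -> return 24
      -> return 120
    -> return 720
  -> return 5040
-> return 40320

Final answer: 40320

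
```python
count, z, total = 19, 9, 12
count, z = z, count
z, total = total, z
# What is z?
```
Trace:
  count=19, z=9, total=12
  count=9, z=19, total=12
  count=9, z=12, total=19

Final answer: 12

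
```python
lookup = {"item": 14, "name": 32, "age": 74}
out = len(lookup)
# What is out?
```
Trace:
  lookup={'item': 14, 'name': 32, 'age': 74}
  lookup={'item': 14, 'name': 32, 'age': 74}, out=3

Final answer: 3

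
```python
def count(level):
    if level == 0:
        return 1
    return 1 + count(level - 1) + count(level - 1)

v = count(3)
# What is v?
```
Call trace (a repeated sub-call is expanded the first time; later identical calls just restate its return value):
count(level=3)
  count(level=2)
    count(level=1)
      count(level=0)
      -> return 1
      count(level=0)
      -> return 1
    -> return 3
    count(level=1) -> return 3  (same call as traced above)
  -> return 7
  count(level=2) -> return 7  (same call as traced above)
-> return 15

Final answer: 15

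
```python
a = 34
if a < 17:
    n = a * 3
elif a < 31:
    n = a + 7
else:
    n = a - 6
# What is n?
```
Trace:
  a=34
  a=34, n=28

Final answer: 28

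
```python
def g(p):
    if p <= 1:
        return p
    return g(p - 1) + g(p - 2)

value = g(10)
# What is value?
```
Call trace (a repeated sub-call is expanded the first time; later identical calls just restate its return value):
g(p=10)
  g(p=9)
    g(p=8)
      g(p=7)
        g(p=6)
          g(p=5)
            g(p=4)
              g(p=3)
                g(p=2)
                  g(p=1)
                  -> return 1
                  g(p=0)
                  -> return 0
                -> return 1
                g(p=1)
                -> return 1
              -> return 2
              g(p=2) -> return 1  (same call as traced above)
            -> return 3
            g(p=3) -> return 2  (same call as traced above)
          -> return 5
          g(p=4) -> return 3  (same call as traced above)
        -> return 8
        g(p=5) -> return 5  (same call as traced above)
      -> return 13
      g(p=6) -> return 8  (same call as traced above)
    -> return 21
    g(p=7) -> return 13  (same call as traced above)
  -> return 34
  g(p=8) -> return 21  (same call as traced above)
-> return 55

Final answer: 55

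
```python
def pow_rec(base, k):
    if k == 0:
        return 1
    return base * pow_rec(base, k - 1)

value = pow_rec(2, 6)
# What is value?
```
Call trace:
pow_rec(base=2, k=6)
  pow_rec(base=2, k=5)
    pow_rec(base=2, k=4)
      pow_rec(base=2, k=3)
        pow_rec(base=2, k=2)
          pow_rec(base=2, k=1)
            pow_rec(base=2, k=0)
            -> return 1
          -> return 2
        -> return 4
      -> return 8
    -> return 16
  -> return 32
-> return 64

Final answer: 64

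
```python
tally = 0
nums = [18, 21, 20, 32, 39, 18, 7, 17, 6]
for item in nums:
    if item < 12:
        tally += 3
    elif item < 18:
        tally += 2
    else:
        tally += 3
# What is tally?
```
Trace:
  tally=0
  tally=3, item=18
  tally=6, item=21
  tally=9, item=20
  tally=12, item=32
  tally=15, item=39
  tally=18, item=18
  tally=21, item=7
  tally=23, item=17
  tally=26, item=6

Final answer: 26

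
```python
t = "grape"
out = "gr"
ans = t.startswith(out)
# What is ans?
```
Trace:
  t='grape'
  t='grape', out='gr'
  t='grape', out='gr', ans=True

Final answer: True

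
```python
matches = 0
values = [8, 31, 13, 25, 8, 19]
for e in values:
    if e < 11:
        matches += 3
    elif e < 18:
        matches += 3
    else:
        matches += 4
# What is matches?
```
Trace:
  matches=0
  matches=3, e=8
  matches=7, e=31
  matches=10, e=13
  matches=14, e=25
  matches=17, e=8
  matches=21, e=19

Final answer: 21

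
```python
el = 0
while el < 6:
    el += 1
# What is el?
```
Trace:
  el=0
  el=1
  el=2
  el=3
  el=4
  el=5
  el=6

Final answer: 6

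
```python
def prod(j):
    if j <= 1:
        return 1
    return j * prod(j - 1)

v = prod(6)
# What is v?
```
Call trace:
prod(j=6)
  prod(j=5)
    prod(j=4)
      prod(j=3)
        prod(j=2)
          prod(j=1)
          -> return 1
        -> return 2
      -> return 6
    -> return 24
  -> return 120
-> return 720

Final answer: 720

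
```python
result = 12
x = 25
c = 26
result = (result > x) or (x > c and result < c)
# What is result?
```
Trace:
  result=12
  result=12, x=25
  result=12, x=25, c=26
  result=False, x=25, c=26

Final answer: False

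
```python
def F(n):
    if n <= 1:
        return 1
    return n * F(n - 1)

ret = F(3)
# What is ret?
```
Call trace:
F(n=3)
  F(n=2)
    F(n=1)
    -> return 1
  -> return 2
-> return 6

Final answer: 6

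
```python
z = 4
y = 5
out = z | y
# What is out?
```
Trace:
  z=4
  z=4, y=5
  z=4, y=5, out=5

Final answer: 5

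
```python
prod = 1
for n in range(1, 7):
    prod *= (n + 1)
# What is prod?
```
Trace:
  prod=1
  prod=2, n=1
  prod=6, n=2
  prod=24, n=3
  prod=120, n=4
  prod=720, n=5
  prod=5040, n=6

Final answer: 5040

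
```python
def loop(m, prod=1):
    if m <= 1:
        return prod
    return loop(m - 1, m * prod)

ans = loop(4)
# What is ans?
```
Call trace:
loop(m=4, prod=1)
  loop(m=3, prod=4)
    loop(m=2, prod=12)
      loop(m=1, prod=24)
      -> return 24
    -> return 24
  -> return 24
-> return 24

Final answer: 24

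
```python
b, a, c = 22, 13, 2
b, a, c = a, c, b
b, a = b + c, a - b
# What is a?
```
Trace:
  b=22, a=13, c=2
  b=13, a=2, c=22
  b=35, a=-11, c=22

Final answer: -11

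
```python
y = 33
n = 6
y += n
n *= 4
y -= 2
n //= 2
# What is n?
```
Trace:
  y=33
  y=33, n=6
  y=39, n=6
  y=39, n=24
  y=37, n=24
  y=37, n=12

Final answer: 12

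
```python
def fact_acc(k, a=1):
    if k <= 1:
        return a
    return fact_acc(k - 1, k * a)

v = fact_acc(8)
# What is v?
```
Call trace:
fact_acc(k=8, a=1)
  fact_acc(k=7, a=8)
    fact_acc(k=6, a=56)
      fact_acc(k=5, a=336)
        fact_acc(k=4, a=1680)
          fact_acc(k=3, a=6720)
            fact_acc(k=2, a=20160)
              fact_acc(k=1, a=40320)
              -> return 40320
            -> return 40320
          -> return 40320
        -> return 40320
      -> return 40320
    -> return 40320
  -> return 40320
-> return 40320

Final answer: 40320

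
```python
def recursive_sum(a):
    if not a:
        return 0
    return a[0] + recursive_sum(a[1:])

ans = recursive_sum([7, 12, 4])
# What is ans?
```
Call trace:
recursive_sum(a=[7, 12, 4])
  recursive_sum(a=[12, 4])
    recursive_sum(a=[4])
      recursive_sum(a=[])
      -> return 0
    -> return 4
  -> return 16
-> return 23

Final answer: 23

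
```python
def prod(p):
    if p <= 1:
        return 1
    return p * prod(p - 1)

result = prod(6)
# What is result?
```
Call trace:
prod(p=6)
  prod(p=5)
    prod(p=4)
      prod(p=3)
        prod(p=2)
          prod(p=1)
          -> return 1
        -> return 2
      -> return 6
    -> return 24
  -> return 120
-> return 720

Final answer: 720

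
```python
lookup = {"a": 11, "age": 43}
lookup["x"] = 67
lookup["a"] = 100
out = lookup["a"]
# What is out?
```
Trace:
  lookup={'a': 11, 'age': 43}
  lookup={'a': 11, 'age': 43, 'x': 67}
  lookup={'a': 100, 'age': 43, 'x': 67}
  lookup={'a': 100, 'age': 43, 'x': 67}, out=100

Final answer: 100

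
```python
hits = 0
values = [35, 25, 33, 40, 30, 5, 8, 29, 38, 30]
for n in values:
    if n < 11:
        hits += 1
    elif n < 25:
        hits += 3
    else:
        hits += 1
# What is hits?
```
Trace:
  hits=0
  hits=1, n=35
  hits=2, n=25
  hits=3, n=33
  hits=4, n=40
  hits=5, n=30
  hits=6, n=5
  hits=7, n=8
  hits=8, n=29
  hits=9, n=38
  hits=10, n=30

Final answer: 10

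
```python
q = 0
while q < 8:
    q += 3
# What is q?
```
Trace:
  q=0
  q=3
  q=6
  q=9

Final answer: 9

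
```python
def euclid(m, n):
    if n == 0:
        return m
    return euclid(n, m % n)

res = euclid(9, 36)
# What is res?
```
Call trace:
euclid(m=9, n=36)
  euclid(m=36, n=9)
    euclid(m=9, n=0)
    -> return 9
  -> return 9
-> return 9

Final answer: 9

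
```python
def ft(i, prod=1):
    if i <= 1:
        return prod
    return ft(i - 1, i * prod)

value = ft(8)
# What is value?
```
Call trace:
ft(i=8, prod=1)
  ft(i=7, prod=8)
    ft(i=6, prod=56)
      ft(i=5, prod=336)
        ft(i=4, prod=1680)
          ft(i=3, prod=6720)
            ft(i=2, prod=20160)
              ft(i=1, prod=40320)
              -> return 40320
            -> return 40320
          -> return 40320
        -> return 40320
      -> return 40320
    -> return 40320
  -> return 40320
-> return 40320

Final answer: 40320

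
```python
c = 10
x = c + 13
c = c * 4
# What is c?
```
Trace:
  c=10
  c=10, x=23
  c=40, x=23

Final answer: 40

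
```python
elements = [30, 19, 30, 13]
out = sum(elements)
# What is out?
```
Trace:
  elements=[30, 19, 30, 13]
  elements=[30, 19, 30, 13], out=92

Final answer: 92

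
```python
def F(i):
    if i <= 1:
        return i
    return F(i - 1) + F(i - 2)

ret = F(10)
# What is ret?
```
Call trace (a repeated sub-call is expanded the first time; later identical calls just restate its return value):
F(i=10)
  F(i=9)
    F(i=8)
      F(i=7)
        F(i=6)
          F(i=5)
            F(i=4)
              F(i=3)
                F(i=2)
                  F(i=1)
                  -> return 1
                  F(i=0)
                  -> return 0
                -> return 1
                F(i=1)
                -> return 1
              -> return 2
              F(i=2) -> return 1  (same call as traced above)
            -> return 3
            F(i=3) -> return 2  (same call as traced above)
          -> return 5
          F(i=4) -> return 3  (same call as traced above)
        -> return 8
        F(i=5) -> return 5  (same call as traced above)
      -> return 13
      F(i=6) -> return 8  (same call as traced above)
    -> return 21
    F(i=7) -> return 13  (same call as traced above)
  -> return 34
  F(i=8) -> return 21  (same call as traced above)
-> return 55

Final answer: 55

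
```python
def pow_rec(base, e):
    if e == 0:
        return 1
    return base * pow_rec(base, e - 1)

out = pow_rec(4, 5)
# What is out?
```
Call trace:
pow_rec(base=4, e=5)
  pow_rec(base=4, e=4)
    pow_rec(base=4, e=3)
      pow_rec(base=4, e=2)
        pow_rec(base=4, e=1)
          pow_rec(base=4, e=0)
          -> return 1
        -> return 4
      -> return 16
    -> return 64
  -> return 256
-> return 1024

Final answer: 1024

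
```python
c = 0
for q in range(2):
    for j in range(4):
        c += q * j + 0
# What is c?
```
Trace:
  c=0
  c=0, q=0, j=0
  c=0, q=0, j=1
  c=0, q=0, j=2
  c=0, q=0, j=3
  c=0, q=1, j=0
  c=1, q=1, j=1
  c=3, q=1, j=2
  c=6, q=1, j=3

Final answer: 6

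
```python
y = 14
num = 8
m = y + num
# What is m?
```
Trace:
  y=14
  y=14, num=8
  y=14, num=8, m=22

Final answer: 22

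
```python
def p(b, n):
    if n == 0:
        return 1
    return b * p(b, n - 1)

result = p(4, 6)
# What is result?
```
Call trace:
p(b=4, n=6)
  p(b=4, n=5)
    p(b=4, n=4)
      p(b=4, n=3)
        p(b=4, n=2)
          p(b=4, n=1)
            p(b=4, n=0)
            -> return 1
          -> return 4
        -> return 16
      -> return 64
    -> return 256
  -> return 1024
-> return 4096

Final answer: 4096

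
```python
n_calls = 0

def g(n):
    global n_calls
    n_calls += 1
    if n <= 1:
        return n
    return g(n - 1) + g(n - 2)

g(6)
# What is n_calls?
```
Call trace (a repeated sub-call is expanded the first time; later identical calls just restate its return value):
g(n=6)
  g(n=5)
    g(n=4)
      g(n=3)
        g(n=2)
          g(n=1)
          -> return 1
          g(n=0)
          -> return 0
        -> return 1
        g(n=1)
        -> return 1
      -> return 2
      g(n=2) -> return 1  (same call as traced above)
    -> return 3
    g(n=3) -> return 2  (same call as traced above)
  -> return 5
  g(n=4) -> return 3  (same call as traced above)
-> return 8

n_calls is incremented once per call, so count the calls in each subtree. Let C(n) = number of calls made by g(n).
C(0) = C(1) = 1 (base case, no recursion); C(n) = 1 + C(n - 1) + C(n - 2) otherwise.
C(2) = 1 + C(1) + C(0) = 1 + 1 + 1 = 3
C(3) = 1 + C(2) + C(1) = 1 + 3 + 1 = 5
C(4) = 1 + C(3) + C(2) = 1 + 5 + 3 = 9
C(5) = 1 + C(4) + C(3) = 1 + 9 + 5 = 15
C(6) = 1 + C(5) + C(4) = 1 + 15 + 9 = 25
n_calls = C(6) = 25

Final answer: 25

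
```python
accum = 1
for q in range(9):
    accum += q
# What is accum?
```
Trace:
  accum=1
  accum=1, q=0
  accum=2, q=1
  accum=4, q=2
  accum=7, q=3
  accum=11, q=4
  accum=16, q=5
  accum=22, q=6
  accum=29, q=7
  accum=37, q=8

Final answer: 37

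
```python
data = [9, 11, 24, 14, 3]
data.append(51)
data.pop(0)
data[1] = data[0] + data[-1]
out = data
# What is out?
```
Trace:
  data=[9, 11, 24, 14, 3]
  data=[9, 11, 24, 14, 3, 51]
  data=[11, 24, 14, 3, 51]
  data=[11, 62, 14, 3, 51]
  data=[11, 62, 14, 3, 51], out=[11, 62, 14, 3, 51]

Final answer: [11, 62, 14, 3, 51]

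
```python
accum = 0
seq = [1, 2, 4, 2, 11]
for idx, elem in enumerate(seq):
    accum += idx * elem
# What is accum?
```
Trace:
  accum=0
  accum=0, idx=0, elem=1
  accum=2, idx=1, elem=2
  accum=10, idx=2, elem=4
  accum=16, idx=3, elem=2
  accum=60, idx=4, elem=11

Final answer: 60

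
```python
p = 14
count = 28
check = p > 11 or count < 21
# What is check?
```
Trace:
  p=14
  p=14, count=28
  p=14, count=28, check=True

Final answer: True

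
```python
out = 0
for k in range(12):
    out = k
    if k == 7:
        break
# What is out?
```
Trace:
  out=0
  out=0, k=0
  out=1, k=1
  out=2, k=2
  out=3, k=3
  out=4, k=4
  out=5, k=5
  out=6, k=6
  out=7, k=7

Final answer: 7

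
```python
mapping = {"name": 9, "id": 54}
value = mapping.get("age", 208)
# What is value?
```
Trace:
  mapping={'name': 9, 'id': 54}
  mapping={'name': 9, 'id': 54}, value=208

Final answer: 208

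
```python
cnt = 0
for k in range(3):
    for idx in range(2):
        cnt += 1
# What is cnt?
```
Trace:
  cnt=0
  cnt=1, k=0, idx=0
  cnt=2, k=0, idx=1
  cnt=3, k=1, idx=0
  cnt=4, k=1, idx=1
  cnt=5, k=2, idx=0
  cnt=6, k=2, idx=1

Final answer: 6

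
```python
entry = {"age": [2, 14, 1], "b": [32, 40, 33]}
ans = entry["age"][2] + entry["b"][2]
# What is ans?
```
Trace:
  entry={'age': [2, 14, 1], 'b': [32, 40, 33]}
  entry={'age': [2, 14, 1], 'b': [32, 40, 33]}, ans=34

Final answer: 34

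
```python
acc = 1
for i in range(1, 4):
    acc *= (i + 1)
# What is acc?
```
Trace:
  acc=1
  acc=2, i=1
  acc=6, i=2
  acc=24, i=3

Final answer: 24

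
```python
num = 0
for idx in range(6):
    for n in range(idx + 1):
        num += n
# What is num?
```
Trace:
  num=0
  num=0, idx=0, n=0
  num=0, idx=1, n=0
  num=1, idx=1, n=1
  num=1, idx=2, n=0
  num=2, idx=2, n=1
  num=4, idx=2, n=2
  num=4, idx=3, n=0
  num=5, idx=3, n=1
  num=7, idx=3, n=2
  num=10, idx=3, n=3
  num=10, idx=4, n=0
  num=11, idx=4, n=1
  num=13, idx=4, n=2
  num=16, idx=4, n=3
  num=20, idx=4, n=4
  num=20, idx=5, n=0
  num=21, idx=5, n=1
  num=23, idx=5, n=2
  num=26, idx=5, n=3
  num=30, idx=5, n=4
  num=35, idx=5, n=5

Final answer: 35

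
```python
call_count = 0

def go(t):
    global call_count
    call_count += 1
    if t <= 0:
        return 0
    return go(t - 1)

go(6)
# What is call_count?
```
Call trace:
go(t=6)
  go(t=5)
    go(t=4)
      go(t=3)
        go(t=2)
          go(t=1)
            go(t=0)
            -> return 0
          -> return 0
        -> return 0
      -> return 0
    -> return 0
  -> return 0
-> return 0

call_count is incremented once per call. go is entered once for each t = 6, 5, 4, 3, 2, 1, 0 (the t <= 0 call returns without recursing), i.e. 6 + 1 calls.
call_count = 7

Final answer: 7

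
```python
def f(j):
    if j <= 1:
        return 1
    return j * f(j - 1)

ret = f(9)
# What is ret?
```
Call trace:
f(j=9)
  f(j=8)
    f(j=7)
      f(j=6)
        f(j=5)
          f(j=4)
            f(j=3)
              f(j=2)
                f(j=1)
                -> return 1
              -> return 2
            -> return 6
          -> return 24
        -> return 120
      -> return 720
    -> return 5040
  -> return 40320
-> return 362880

Final answer: 362880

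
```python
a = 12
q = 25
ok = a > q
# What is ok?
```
Trace:
  a=12
  a=12, q=25
  a=12, q=25, ok=False

Final answer: False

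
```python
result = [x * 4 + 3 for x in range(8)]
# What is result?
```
Trace:
  x=0
  x=1
  x=2
  x=3
  x=4
  x=5
  x=6
  x=7
  result=[3, 7, 11, 15, 19, 23, 27, 31]

Final answer: [3, 7, 11, 15, 19, 23, 27, 31]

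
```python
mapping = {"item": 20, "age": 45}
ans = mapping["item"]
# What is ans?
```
Trace:
  mapping={'item': 20, 'age': 45}
  mapping={'item': 20, 'age': 45}, ans=20

Final answer: 20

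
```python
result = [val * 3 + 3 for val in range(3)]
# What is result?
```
Trace:
  val=0
  val=1
  val=2
  result=[3, 6, 9]

Final answer: [3, 6, 9]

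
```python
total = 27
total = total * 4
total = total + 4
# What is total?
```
Trace:
  total=27
  total=108
  total=112

Final answer: 112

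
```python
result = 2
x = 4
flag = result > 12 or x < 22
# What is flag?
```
Trace:
  result=2
  result=2, x=4
  result=2, x=4, flag=True

Final answer: True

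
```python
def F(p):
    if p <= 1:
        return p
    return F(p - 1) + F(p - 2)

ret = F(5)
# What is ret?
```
Call trace (a repeated sub-call is expanded the first time; later identical calls just restate its return value):
F(p=5)
  F(p=4)
    F(p=3)
      F(p=2)
        F(p=1)
        -> return 1
        F(p=0)
        -> return 0
      -> return 1
      F(p=1)
      -> return 1
    -> return 2
    F(p=2) -> return 1  (same call as traced above)
  -> return 3
  F(p=3) -> return 2  (same call as traced above)
-> return 5

Final answer: 5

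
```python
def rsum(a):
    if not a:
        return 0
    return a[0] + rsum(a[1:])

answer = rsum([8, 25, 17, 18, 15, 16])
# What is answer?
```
Call trace:
rsum(a=[8, 25, 17, 18, 15, 16])
  rsum(a=[25, 17, 18, 15, 16])
    rsum(a=[17, 18, 15, 16])
      rsum(a=[18, 15, 16])
        rsum(a=[15, 16])
          rsum(a=[16])
            rsum(a=[])
            -> return 0
          -> return 16
        -> return 31
      -> return 49
    -> return 66
  -> return 91
-> return 99

Final answer: 99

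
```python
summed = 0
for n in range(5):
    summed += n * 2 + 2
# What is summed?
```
Trace:
  summed=0
  summed=2, n=0
  summed=6, n=1
  summed=12, n=2
  summed=20, n=3
  summed=30, n=4

Final answer: 30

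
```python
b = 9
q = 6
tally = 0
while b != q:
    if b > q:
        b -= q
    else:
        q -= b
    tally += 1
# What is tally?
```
Trace:
  b=9
  b=9, q=6
  b=9, q=6, tally=0
  b=3, q=6, tally=1
  b=3, q=3, tally=2

Final answer: 2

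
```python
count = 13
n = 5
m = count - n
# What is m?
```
Trace:
  count=13
  count=13, n=5
  count=13, n=5, m=8

Final answer: 8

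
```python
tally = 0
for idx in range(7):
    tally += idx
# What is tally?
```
Trace:
  tally=0
  tally=0, idx=0
  tally=1, idx=1
  tally=3, idx=2
  tally=6, idx=3
  tally=10, idx=4
  tally=15, idx=5
  tally=21, idx=6

Final answer: 21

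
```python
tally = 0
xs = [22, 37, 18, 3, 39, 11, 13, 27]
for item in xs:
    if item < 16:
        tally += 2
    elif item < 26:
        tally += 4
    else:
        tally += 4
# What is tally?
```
Trace:
  tally=0
  tally=4, item=22
  tally=8, item=37
  tally=12, item=18
  tally=14, item=3
  tally=18, item=39
  tally=20, item=11
  tally=22, item=13
  tally=26, item=27

Final answer: 26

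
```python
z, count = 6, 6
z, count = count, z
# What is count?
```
Trace:
  z=6, count=6
  z=6, count=6

Final answer: 6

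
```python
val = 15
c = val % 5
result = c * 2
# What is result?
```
Trace:
  val=15
  val=15, c=0
  val=15, c=0, result=0

Final answer: 0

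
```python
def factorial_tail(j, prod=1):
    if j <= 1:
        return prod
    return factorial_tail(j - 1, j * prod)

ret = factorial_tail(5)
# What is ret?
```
Call trace:
factorial_tail(j=5, prod=1)
  factorial_tail(j=4, prod=5)
    factorial_tail(j=3, prod=20)
      factorial_tail(j=2, prod=60)
        factorial_tail(j=1, prod=120)
        -> return 120
      -> return 120
    -> return 120
  -> return 120
-> return 120

Final answer: 120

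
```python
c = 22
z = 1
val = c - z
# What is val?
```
Trace:
  c=22
  c=22, z=1
  c=22, z=1, val=21

Final answer: 21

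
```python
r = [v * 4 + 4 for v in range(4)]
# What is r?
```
Trace:
  v=0
  v=1
  v=2
  v=3
  r=[4, 8, 12, 16]

Final answer: [4, 8, 12, 16]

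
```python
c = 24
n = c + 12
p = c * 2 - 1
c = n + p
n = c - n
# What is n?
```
Trace:
  c=24
  c=24, n=36
  c=24, n=36, p=47
  c=83, n=36, p=47
  c=83, n=47, p=47

Final answer: 47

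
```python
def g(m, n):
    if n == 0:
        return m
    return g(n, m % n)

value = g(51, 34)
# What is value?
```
Call trace:
g(m=51, n=34)
  g(m=34, n=17)
    g(m=17, n=0)
    -> return 17
  -> return 17
-> return 17

Final answer: 17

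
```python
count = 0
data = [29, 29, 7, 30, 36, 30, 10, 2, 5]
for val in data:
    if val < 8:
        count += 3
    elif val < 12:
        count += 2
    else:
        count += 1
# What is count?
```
Trace:
  count=0
  count=1, val=29
  count=2, val=29
  count=5, val=7
  count=6, val=30
  count=7, val=36
  count=8, val=30
  count=10, val=10
  count=13, val=2
  count=16, val=5

Final answer: 16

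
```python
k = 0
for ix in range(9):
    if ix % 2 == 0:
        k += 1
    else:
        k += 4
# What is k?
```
Trace:
  k=0
  k=1, ix=0
  k=5, ix=1
  k=6, ix=2
  k=10, ix=3
  k=11, ix=4
  k=15, ix=5
  k=16, ix=6
  k=20, ix=7
  k=21, ix=8

Final answer: 21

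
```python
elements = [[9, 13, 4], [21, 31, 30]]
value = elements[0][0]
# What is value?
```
Trace:
  elements=[[9, 13, 4], [21, 31, 30]]
  elements=[[9, 13, 4], [21, 31, 30]], value=9

Final answer: 9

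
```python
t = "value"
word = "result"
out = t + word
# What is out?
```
Trace:
  t='value'
  t='value', word='result'
  t='value', word='result', out='valueresult'

Final answer: 'valueresult'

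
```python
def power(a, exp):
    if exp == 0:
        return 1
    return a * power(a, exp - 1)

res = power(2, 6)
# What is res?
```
Call trace:
power(a=2, exp=6)
  power(a=2, exp=5)
    power(a=2, exp=4)
      power(a=2, exp=3)
        power(a=2, exp=2)
          power(a=2, exp=1)
            power(a=2, exp=0)
            -> return 1
          -> return 2
        -> return 4
      -> return 8
    -> return 16
  -> return 32
-> return 64

Final answer: 64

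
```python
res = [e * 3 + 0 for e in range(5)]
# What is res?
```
Trace:
  e=0
  e=1
  e=2
  e=3
  e=4
  res=[0, 3, 6, 9, 12]

Final answer: [0, 3, 6, 9, 12]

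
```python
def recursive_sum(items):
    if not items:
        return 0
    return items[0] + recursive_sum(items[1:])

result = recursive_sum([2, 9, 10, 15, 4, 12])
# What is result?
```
Call trace:
recursive_sum(items=[2, 9, 10, 15, 4, 12])
  recursive_sum(items=[9, 10, 15, 4, 12])
    recursive_sum(items=[10, 15, 4, 12])
      recursive_sum(items=[15, 4, 12])
        recursive_sum(items=[4, 12])
          recursive_sum(items=[12])
            recursive_sum(items=[])
            -> return 0
          -> return 12
        -> return 16
      -> return 31
    -> return 41
  -> return 50
-> return 52

Final answer: 52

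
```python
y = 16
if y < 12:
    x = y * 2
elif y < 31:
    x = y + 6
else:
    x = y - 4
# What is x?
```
Trace:
  y=16
  y=16, x=22

Final answer: 22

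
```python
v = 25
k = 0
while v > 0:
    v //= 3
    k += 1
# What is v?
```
Trace:
  v=25
  v=25, k=0
  v=8, k=1
  v=2, k=2
  v=0, k=3

Final answer: 0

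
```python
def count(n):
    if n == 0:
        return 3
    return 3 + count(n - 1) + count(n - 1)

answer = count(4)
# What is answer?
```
Call trace (a repeated sub-call is expanded the first time; later identical calls just restate its return value):
count(n=4)
  count(n=3)
    count(n=2)
      count(n=1)
        count(n=0)
        -> return 3
        count(n=0)
        -> return 3
      -> return 9
      count(n=1) -> return 9  (same call as traced above)
    -> return 21
    count(n=2) -> return 21  (same call as traced above)
  -> return 45
  count(n=3) -> return 45  (same call as traced above)
-> return 93

Final answer: 93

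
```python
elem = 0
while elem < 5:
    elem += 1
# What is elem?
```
Trace:
  elem=0
  elem=1
  elem=2
  elem=3
  elem=4
  elem=5

Final answer: 5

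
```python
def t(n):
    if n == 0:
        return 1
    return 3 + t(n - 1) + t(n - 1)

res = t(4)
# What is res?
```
Call trace (a repeated sub-call is expanded the first time; later identical calls just restate its return value):
t(n=4)
  t(n=3)
    t(n=2)
      t(n=1)
        t(n=0)
        -> return 1
        t(n=0)
        -> return 1
      -> return 5
      t(n=1) -> return 5  (same call as traced above)
    -> return 13
    t(n=2) -> return 13  (same call as traced above)
  -> return 29
  t(n=3) -> return 29  (same call as traced above)
-> return 61

Final answer: 61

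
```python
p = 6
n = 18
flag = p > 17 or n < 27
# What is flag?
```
Trace:
  p=6
  p=6, n=18
  p=6, n=18, flag=True

Final answer: True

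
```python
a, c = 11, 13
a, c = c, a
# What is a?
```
Trace:
  a=11, c=13
  a=13, c=11

Final answer: 13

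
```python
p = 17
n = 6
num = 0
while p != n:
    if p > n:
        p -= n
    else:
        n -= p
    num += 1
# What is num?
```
Trace:
  p=17
  p=17, n=6
  p=17, n=6, num=0
  p=11, n=6, num=1
  p=5, n=6, num=2
  p=5, n=1, num=3
  p=4, n=1, num=4
  p=3, n=1, num=5
  p=2, n=1, num=6
  p=1, n=1, num=7

Final answer: 7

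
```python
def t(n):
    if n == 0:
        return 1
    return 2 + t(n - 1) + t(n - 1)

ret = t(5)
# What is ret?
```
Call trace (a repeated sub-call is expanded the first time; later identical calls just restate its return value):
t(n=5)
  t(n=4)
    t(n=3)
      t(n=2)
        t(n=1)
          t(n=0)
          -> return 1
          t(n=0)
          -> return 1
        -> return 4
        t(n=1) -> return 4  (same call as traced above)
      -> return 10
      t(n=2) -> return 10  (same call as traced above)
    -> return 22
    t(n=3) -> return 22  (same call as traced above)
  -> return 46
  t(n=4) -> return 46  (same call as traced above)
-> return 94

Final answer: 94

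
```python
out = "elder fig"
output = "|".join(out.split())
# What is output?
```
Trace:
  out='elder fig'
  out='elder fig', output='elder|fig'

Final answer: 'elder|fig'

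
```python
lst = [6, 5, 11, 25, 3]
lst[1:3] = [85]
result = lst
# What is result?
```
Trace:
  lst=[6, 5, 11, 25, 3]
  lst=[6, 85, 25, 3]
  lst=[6, 85, 25, 3], result=[6, 85, 25, 3]

Final answer: [6, 85, 25, 3]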